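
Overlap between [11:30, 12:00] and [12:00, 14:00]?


Meeting A: 690-720 (in minutes from midnight)
Meeting B: 720-840
Overlap start = max(690, 720) = 720
Overlap end = min(720, 840) = 720
Overlap = max(0, 720 - 720) = 0 min

0 minutes


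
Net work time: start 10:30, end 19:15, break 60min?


7h 45m (465 minutes)

Total time = (19×60+15) - (10×60+30)
= 1155 - 630 = 525 min
Minus break: 525 - 60 = 465 min
= 7h 45m


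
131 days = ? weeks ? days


Weeks: 131 ÷ 7 = 18 remainder 5

18 weeks 5 days


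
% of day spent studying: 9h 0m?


Time: 540 minutes
Day: 1440 minutes
Percentage = (540/1440) × 100 = 37.5%

37.5%


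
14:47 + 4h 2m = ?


18:49

Start: 887 minutes from midnight
Add: 242 minutes
Total: 1129 minutes
Hours: 1129 ÷ 60 = 18 remainder 49


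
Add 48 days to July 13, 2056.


August 30, 2056

Start: July 13, 2056
Add 48 days
July 13 → August 1: 31 - 13 + 1 = 19 days (48 - 19 = 29 left)
August 1 + 29 = August 30, 2056


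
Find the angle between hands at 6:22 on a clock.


Hour hand = 6×30 + 22×0.5 = 191.0°
Minute hand = 22×6 = 132°
Difference = |191.0 - 132| = 59.0°

59.0°


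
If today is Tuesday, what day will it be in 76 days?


Start: Tuesday (index 1)
(1 + 76) mod 7
= 77 mod 7
= 0
Index 0 → Monday

Monday


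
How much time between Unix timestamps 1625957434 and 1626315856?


Difference = 1626315856 - 1625957434 = 358422 seconds
In hours: 358422 / 3600 ≈ 99.6
In days: 358422 / 86400 ≈ 4.15

358422 seconds (99.6 hours / 4.15 days)


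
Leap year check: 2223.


Rules: divisible by 4 AND (not by 100 OR by 400)
2223 ÷ 4 = 555 remainder 3 → not divisible by 4
Not divisible by 4 → not a leap year

No


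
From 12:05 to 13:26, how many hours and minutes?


End time in minutes: 13×60 + 26 = 806
Start time in minutes: 12×60 + 5 = 725
Difference = 806 - 725 = 81 minutes
= 1 hours 21 minutes

1h 21m


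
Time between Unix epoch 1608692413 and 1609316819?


624406 seconds (173.4 hours / 7.23 days)

Difference = 1609316819 - 1608692413 = 624406 seconds
In hours: 624406 / 3600 ≈ 173.4
In days: 624406 / 86400 ≈ 7.23


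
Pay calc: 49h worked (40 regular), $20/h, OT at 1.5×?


Regular: 40h × $20 = $800.00
Overtime: 49 - 40 = 9h
OT pay: 9h × $20 × 1.5 = $270.00
Total = $800.00 + $270.00 = $1070.00

$1070.00


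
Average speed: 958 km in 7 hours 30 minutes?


127.7 km/h

Distance: 958 km
Time: 7h 30m = 450 min = 450/60 = 15/2 hours
Speed = 958 ÷ (15/2) = 958 × 2 / 15 = 1916/15 ≈ 127.7 km/h


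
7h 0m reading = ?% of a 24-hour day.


29.2%

Time: 420 minutes
Day: 1440 minutes
Percentage = (420/1440) × 100 ≈ 29.2%


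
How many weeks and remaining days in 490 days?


70 weeks 0 days

Weeks: 490 ÷ 7 = 70 remainder 0


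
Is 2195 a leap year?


No

Rules: divisible by 4 AND (not by 100 OR by 400)
2195 ÷ 4 = 548 remainder 3 → not divisible by 4
Not divisible by 4 → not a leap year


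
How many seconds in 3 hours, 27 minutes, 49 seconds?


Hours: 3 × 3600 = 10800
Minutes: 27 × 60 = 1620
Seconds: 49
Total = 10800 + 1620 + 49 = 12469

12469 seconds


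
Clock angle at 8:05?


147.5°

Hour hand = 8×30 + 5×0.5 = 242.5°
Minute hand = 5×6 = 30°
Difference = |242.5 - 30| = 212.5°
Since > 180°: 360 - 212.5 = 147.5°


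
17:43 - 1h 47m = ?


Start: 1063 minutes from midnight
Subtract: 107 minutes
Remaining: 1063 - 107 = 956
Hours: 15, Minutes: 56

15:56


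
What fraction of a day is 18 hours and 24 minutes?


Total minutes: 18×60 + 24 = 1104
Day = 24×60 = 1440 minutes
Fraction = 1104/1440 ≈ 0.7667
As a percentage: 1104/1440 × 100 ≈ 76.67%

0.7667 (76.67%)


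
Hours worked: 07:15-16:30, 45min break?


Total time = (16×60+30) - (7×60+15)
= 990 - 435 = 555 min
Minus break: 555 - 45 = 510 min
= 8h 30m

8h 30m (510 minutes)


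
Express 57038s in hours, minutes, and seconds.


15h 50m 38s

Hours: 57038 ÷ 3600 = 15 remainder 3038
Minutes: 3038 ÷ 60 = 50 remainder 38
Seconds: 38


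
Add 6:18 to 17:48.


Start: 1068 minutes from midnight
Add: 378 minutes
Total: 1446 minutes
Hours: 1446 ÷ 60 = 24 remainder 6
24 ≥ 24 → 24 - 24 = 0 (next day)

00:06 (next day)


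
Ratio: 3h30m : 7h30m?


7:15 (0.47)

Duration 1: 210 minutes
Duration 2: 450 minutes
Ratio = 210:450
GCD = 30
Simplified = 7:15
As a decimal: 7/15 ≈ 0.47


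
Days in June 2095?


30 days

Month: June (month 6)
June has 30 days


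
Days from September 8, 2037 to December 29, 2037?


112 days

From September 8, 2037 to December 29, 2037
Rest of September 2037: 30 - 8 = 22
Full months: October 31, November 30
Days into December 2037: 29
Total = 22 + 31 + 30 + 29 = 112 days


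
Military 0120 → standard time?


1:20 AM

Hour: 1
1 < 12 → AM


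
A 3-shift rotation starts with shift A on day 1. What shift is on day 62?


Shift B

Shifts: A, B, C
Start: A (index 0)
Day 62: (0 + 62 - 1) mod 3
= 61 mod 3
= 1
Index 1 → shift B


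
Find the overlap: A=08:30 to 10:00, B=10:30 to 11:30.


0 minutes

Meeting A: 510-600 (in minutes from midnight)
Meeting B: 630-690
Overlap start = max(510, 630) = 630
Overlap end = min(600, 690) = 600
Overlap = max(0, 600 - 630) = 0 min


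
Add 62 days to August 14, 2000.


October 15, 2000

Start: August 14, 2000
Add 62 days
August 14 → September 1: 31 - 14 + 1 = 18 days (62 - 18 = 44 left)
September 1 → October 1: 30 - 1 + 1 = 30 days (44 - 30 = 14 left)
October 1 + 14 = October 15, 2000


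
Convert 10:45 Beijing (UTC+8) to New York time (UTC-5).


21:45 (previous day)

Time difference = UTC-5 - UTC+8 = -13 hours
New hour = (10 -13) mod 24
= -3 mod 24 = 21
Minutes unchanged → 21:45; -3 < 0 → previous day


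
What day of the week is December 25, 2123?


Zeller's congruence:
q=25, m=12, k=23, j=21
h = (25 + ⌊13×13/5⌋ + 23 + ⌊23/4⌋ + ⌊21/4⌋ - 2×21) mod 7
= (25 + 33 + 23 + 5 + 5 - 42) mod 7
= 49 mod 7 = 0
h=0 → Saturday

Saturday


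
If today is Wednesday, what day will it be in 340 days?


Start: Wednesday (index 2)
(2 + 340) mod 7
= 342 mod 7
= 6
Index 6 → Sunday

Sunday


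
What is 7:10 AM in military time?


07:10

Input: 7:10 AM
AM hour stays: 7


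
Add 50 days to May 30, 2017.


July 19, 2017

Start: May 30, 2017
Add 50 days
May 30 → June 1: 31 - 30 + 1 = 2 days (50 - 2 = 48 left)
June 1 → July 1: 30 - 1 + 1 = 30 days (48 - 30 = 18 left)
July 1 + 18 = July 19, 2017


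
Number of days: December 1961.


31 days

Month: December (month 12)
December has 31 days


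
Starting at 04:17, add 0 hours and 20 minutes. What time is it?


Start: 257 minutes from midnight
Add: 20 minutes
Total: 277 minutes
Hours: 277 ÷ 60 = 4 remainder 37

04:37


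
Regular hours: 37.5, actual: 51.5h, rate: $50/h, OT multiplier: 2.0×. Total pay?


$3275.00

Regular: 37.5h × $50 = $1875.00
Overtime: 51.5 - 37.5 = 14.0h
OT pay: 14.0h × $50 × 2.0 = $1400.00
Total = $1875.00 + $1400.00 = $3275.00


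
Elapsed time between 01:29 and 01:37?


0h 8m

End time in minutes: 1×60 + 37 = 97
Start time in minutes: 1×60 + 29 = 89
Difference = 97 - 89 = 8 minutes
= 0 hours 8 minutes


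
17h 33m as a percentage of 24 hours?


Total minutes: 17×60 + 33 = 1053
Day = 24×60 = 1440 minutes
Fraction = 1053/1440 ≈ 0.7313
As a percentage: 1053/1440 × 100 ≈ 73.13%

0.7313 (73.13%)


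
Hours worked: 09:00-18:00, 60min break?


Total time = (18×60+0) - (9×60+0)
= 1080 - 540 = 540 min
Minus break: 540 - 60 = 480 min
= 8h 0m

8h 0m (480 minutes)


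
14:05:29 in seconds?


Hours: 14 × 3600 = 50400
Minutes: 5 × 60 = 300
Seconds: 29
Total = 50400 + 300 + 29 = 50729

50729 seconds


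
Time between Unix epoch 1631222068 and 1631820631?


Difference = 1631820631 - 1631222068 = 598563 seconds
In hours: 598563 / 3600 ≈ 166.3
In days: 598563 / 86400 ≈ 6.93

598563 seconds (166.3 hours / 6.93 days)


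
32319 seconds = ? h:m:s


Hours: 32319 ÷ 3600 = 8 remainder 3519
Minutes: 3519 ÷ 60 = 58 remainder 39
Seconds: 39

8h 58m 39s


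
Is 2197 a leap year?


Rules: divisible by 4 AND (not by 100 OR by 400)
2197 ÷ 4 = 549 remainder 1 → not divisible by 4
Not divisible by 4 → not a leap year

No


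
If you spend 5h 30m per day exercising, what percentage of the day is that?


22.9%

Time: 330 minutes
Day: 1440 minutes
Percentage = (330/1440) × 100 ≈ 22.9%


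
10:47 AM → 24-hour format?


Input: 10:47 AM
AM hour stays: 10

10:47


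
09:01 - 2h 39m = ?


Start: 541 minutes from midnight
Subtract: 159 minutes
Remaining: 541 - 159 = 382
Hours: 6, Minutes: 22

06:22


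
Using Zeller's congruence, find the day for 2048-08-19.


Wednesday

Zeller's congruence:
q=19, m=8, k=48, j=20
h = (19 + ⌊13×9/5⌋ + 48 + ⌊48/4⌋ + ⌊20/4⌋ - 2×20) mod 7
= (19 + 23 + 48 + 12 + 5 - 40) mod 7
= 67 mod 7 = 4
h=4 → Wednesday


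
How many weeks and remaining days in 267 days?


Weeks: 267 ÷ 7 = 38 remainder 1

38 weeks 1 days


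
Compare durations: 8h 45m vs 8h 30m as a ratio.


35:34 (1.03)

Duration 1: 525 minutes
Duration 2: 510 minutes
Ratio = 525:510
GCD = 15
Simplified = 35:34
As a decimal: 35/34 ≈ 1.03


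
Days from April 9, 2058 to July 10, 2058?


From April 9, 2058 to July 10, 2058
Rest of April 2058: 30 - 9 = 21
Full months: May 31, June 30
Days into July 2058: 10
Total = 21 + 31 + 30 + 10 = 92 days

92 days


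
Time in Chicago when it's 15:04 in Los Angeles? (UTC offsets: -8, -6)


17:04

Time difference = UTC-6 - UTC-8 = +2 hours
New hour = (15 + 2) mod 24
= 17 mod 24 = 17
Minutes unchanged → 17:04


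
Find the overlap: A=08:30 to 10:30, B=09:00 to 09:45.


45 minutes

Meeting A: 510-630 (in minutes from midnight)
Meeting B: 540-585
Overlap start = max(510, 540) = 540
Overlap end = min(630, 585) = 585
Overlap = max(0, 585 - 540) = 45 min


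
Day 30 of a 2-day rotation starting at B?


Shift A

Shifts: A, B
Start: B (index 1)
Day 30: (1 + 30 - 1) mod 2
= 30 mod 2
= 0
Index 0 → shift A


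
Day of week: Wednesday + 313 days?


Start: Wednesday (index 2)
(2 + 313) mod 7
= 315 mod 7
= 0
Index 0 → Monday

Monday


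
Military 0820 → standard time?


Hour: 8
8 < 12 → AM

8:20 AM


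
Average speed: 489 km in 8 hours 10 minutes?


59.9 km/h

Distance: 489 km
Time: 8h 10m = 490 min = 490/60 = 49/6 hours
Speed = 489 ÷ (49/6) = 489 × 6 / 49 = 2934/49 ≈ 59.9 km/h


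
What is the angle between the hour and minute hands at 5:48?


Hour hand = 5×30 + 48×0.5 = 174.0°
Minute hand = 48×6 = 288°
Difference = |174.0 - 288| = 114.0°

114.0°


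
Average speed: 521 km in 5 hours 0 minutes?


Distance: 521 km
Time: 5 hours
Speed = 521 / 5 = 104.2 km/h

104.2 km/h


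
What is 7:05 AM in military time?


Input: 7:05 AM
AM hour stays: 7

07:05


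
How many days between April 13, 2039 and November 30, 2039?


From April 13, 2039 to November 30, 2039
Rest of April 2039: 30 - 13 = 17
Full months: May 31, June 30, July 31, August 31, September 30, October 31
Days into November 2039: 30
Total = 17 + 31 + 30 + 31 + 31 + 30 + 31 + 30 = 231 days

231 days


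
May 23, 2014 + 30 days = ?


Start: May 23, 2014
Add 30 days
May 23 → June 1: 31 - 23 + 1 = 9 days (30 - 9 = 21 left)
June 1 + 21 = June 22, 2014

June 22, 2014


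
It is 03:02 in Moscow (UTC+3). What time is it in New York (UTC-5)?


19:02 (previous day)

Time difference = UTC-5 - UTC+3 = -8 hours
New hour = (3 -8) mod 24
= -5 mod 24 = 19
Minutes unchanged → 19:02; -5 < 0 → previous day


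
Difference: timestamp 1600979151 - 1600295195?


Difference = 1600979151 - 1600295195 = 683956 seconds
In hours: 683956 / 3600 ≈ 190.0
In days: 683956 / 86400 ≈ 7.92

683956 seconds (190.0 hours / 7.92 days)


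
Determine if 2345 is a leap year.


No

Rules: divisible by 4 AND (not by 100 OR by 400)
2345 ÷ 4 = 586 remainder 1 → not divisible by 4
Not divisible by 4 → not a leap year


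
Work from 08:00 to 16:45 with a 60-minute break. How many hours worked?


7h 45m (465 minutes)

Total time = (16×60+45) - (8×60+0)
= 1005 - 480 = 525 min
Minus break: 525 - 60 = 465 min
= 7h 45m


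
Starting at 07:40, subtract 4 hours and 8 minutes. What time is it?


Start: 460 minutes from midnight
Subtract: 248 minutes
Remaining: 460 - 248 = 212
Hours: 3, Minutes: 32

03:32


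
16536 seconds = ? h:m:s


Hours: 16536 ÷ 3600 = 4 remainder 2136
Minutes: 2136 ÷ 60 = 35 remainder 36
Seconds: 36

4h 35m 36s


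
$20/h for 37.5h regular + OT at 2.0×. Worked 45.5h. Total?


Regular: 37.5h × $20 = $750.00
Overtime: 45.5 - 37.5 = 8.0h
OT pay: 8.0h × $20 × 2.0 = $320.00
Total = $750.00 + $320.00 = $1070.00

$1070.00


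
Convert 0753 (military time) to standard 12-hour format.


7:53 AM

Hour: 7
7 < 12 → AM


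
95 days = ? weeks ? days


Weeks: 95 ÷ 7 = 13 remainder 4

13 weeks 4 days


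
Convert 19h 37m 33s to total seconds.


Hours: 19 × 3600 = 68400
Minutes: 37 × 60 = 2220
Seconds: 33
Total = 68400 + 2220 + 33 = 70653

70653 seconds


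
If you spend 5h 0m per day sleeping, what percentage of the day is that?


20.8%

Time: 300 minutes
Day: 1440 minutes
Percentage = (300/1440) × 100 ≈ 20.8%


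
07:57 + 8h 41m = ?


Start: 477 minutes from midnight
Add: 521 minutes
Total: 998 minutes
Hours: 998 ÷ 60 = 16 remainder 38

16:38


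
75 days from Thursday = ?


Tuesday

Start: Thursday (index 3)
(3 + 75) mod 7
= 78 mod 7
= 1
Index 1 → Tuesday


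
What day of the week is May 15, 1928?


Zeller's congruence:
q=15, m=5, k=28, j=19
h = (15 + ⌊13×6/5⌋ + 28 + ⌊28/4⌋ + ⌊19/4⌋ - 2×19) mod 7
= (15 + 15 + 28 + 7 + 4 - 38) mod 7
= 31 mod 7 = 3
h=3 → Tuesday

Tuesday


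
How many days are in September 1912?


Month: September (month 9)
September has 30 days

30 days


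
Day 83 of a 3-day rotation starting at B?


Shifts: A, B, C
Start: B (index 1)
Day 83: (1 + 83 - 1) mod 3
= 83 mod 3
= 2
Index 2 → shift C

Shift C


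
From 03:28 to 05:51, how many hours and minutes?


2h 23m

End time in minutes: 5×60 + 51 = 351
Start time in minutes: 3×60 + 28 = 208
Difference = 351 - 208 = 143 minutes
= 2 hours 23 minutes


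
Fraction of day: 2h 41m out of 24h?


0.1118 (11.18%)

Total minutes: 2×60 + 41 = 161
Day = 24×60 = 1440 minutes
Fraction = 161/1440 ≈ 0.1118
As a percentage: 161/1440 × 100 ≈ 11.18%


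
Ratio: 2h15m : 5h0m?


9:20 (0.45)

Duration 1: 135 minutes
Duration 2: 300 minutes
Ratio = 135:300
GCD = 15
Simplified = 9:20
As a decimal: 9/20 = 0.45


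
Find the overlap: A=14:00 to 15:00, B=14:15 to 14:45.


Meeting A: 840-900 (in minutes from midnight)
Meeting B: 855-885
Overlap start = max(840, 855) = 855
Overlap end = min(900, 885) = 885
Overlap = max(0, 885 - 855) = 30 min

30 minutes


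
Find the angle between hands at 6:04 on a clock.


Hour hand = 6×30 + 4×0.5 = 182.0°
Minute hand = 4×6 = 24°
Difference = |182.0 - 24| = 158.0°

158.0°


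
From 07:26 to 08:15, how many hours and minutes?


0h 49m

End time in minutes: 8×60 + 15 = 495
Start time in minutes: 7×60 + 26 = 446
Difference = 495 - 446 = 49 minutes
= 0 hours 49 minutes


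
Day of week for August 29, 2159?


Wednesday

Zeller's congruence:
q=29, m=8, k=59, j=21
h = (29 + ⌊13×9/5⌋ + 59 + ⌊59/4⌋ + ⌊21/4⌋ - 2×21) mod 7
= (29 + 23 + 59 + 14 + 5 - 42) mod 7
= 88 mod 7 = 4
h=4 → Wednesday


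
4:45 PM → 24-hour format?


16:45

Input: 4:45 PM
PM: 4 + 12 = 16


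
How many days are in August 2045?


Month: August (month 8)
August has 31 days

31 days


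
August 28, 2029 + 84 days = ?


Start: August 28, 2029
Add 84 days
August 28 → September 1: 31 - 28 + 1 = 4 days (84 - 4 = 80 left)
September 1 → October 1: 30 - 1 + 1 = 30 days (80 - 30 = 50 left)
October 1 → November 1: 31 - 1 + 1 = 31 days (50 - 31 = 19 left)
November 1 + 19 = November 20, 2029

November 20, 2029


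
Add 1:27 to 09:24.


Start: 564 minutes from midnight
Add: 87 minutes
Total: 651 minutes
Hours: 651 ÷ 60 = 10 remainder 51

10:51


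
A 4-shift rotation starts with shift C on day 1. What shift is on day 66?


Shift D

Shifts: A, B, C, D
Start: C (index 2)
Day 66: (2 + 66 - 1) mod 4
= 67 mod 4
= 3
Index 3 → shift D


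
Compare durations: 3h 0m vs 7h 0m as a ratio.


Duration 1: 180 minutes
Duration 2: 420 minutes
Ratio = 180:420
GCD = 60
Simplified = 3:7
As a decimal: 3/7 ≈ 0.43

3:7 (0.43)


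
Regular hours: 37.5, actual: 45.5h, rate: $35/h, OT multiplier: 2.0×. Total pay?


$1872.50

Regular: 37.5h × $35 = $1312.50
Overtime: 45.5 - 37.5 = 8.0h
OT pay: 8.0h × $35 × 2.0 = $560.00
Total = $1312.50 + $560.00 = $1872.50


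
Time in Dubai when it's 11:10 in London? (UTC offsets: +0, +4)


Time difference = UTC+4 - UTC+0 = +4 hours
New hour = (11 + 4) mod 24
= 15 mod 24 = 15
Minutes unchanged → 15:10

15:10


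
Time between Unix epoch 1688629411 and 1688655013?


25602 seconds (7.1 hours / 0.30 days)

Difference = 1688655013 - 1688629411 = 25602 seconds
In hours: 25602 / 3600 ≈ 7.1
In days: 25602 / 86400 ≈ 0.30


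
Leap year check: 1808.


Yes

Rules: divisible by 4 AND (not by 100 OR by 400)
1808 ÷ 4 = 452 exactly → divisible by 4
1808 ÷ 100 = 18 remainder 8 → not divisible by 100
Divisible by 4 but not by 100 → leap year


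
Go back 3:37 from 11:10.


Start: 670 minutes from midnight
Subtract: 217 minutes
Remaining: 670 - 217 = 453
Hours: 7, Minutes: 33

07:33


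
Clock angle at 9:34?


83.0°

Hour hand = 9×30 + 34×0.5 = 287.0°
Minute hand = 34×6 = 204°
Difference = |287.0 - 204| = 83.0°


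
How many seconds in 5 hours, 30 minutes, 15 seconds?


Hours: 5 × 3600 = 18000
Minutes: 30 × 60 = 1800
Seconds: 15
Total = 18000 + 1800 + 15 = 19815

19815 seconds


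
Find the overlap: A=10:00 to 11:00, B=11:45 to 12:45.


0 minutes

Meeting A: 600-660 (in minutes from midnight)
Meeting B: 705-765
Overlap start = max(600, 705) = 705
Overlap end = min(660, 765) = 660
Overlap = max(0, 660 - 705) = 0 min


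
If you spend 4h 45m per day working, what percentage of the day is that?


Time: 285 minutes
Day: 1440 minutes
Percentage = (285/1440) × 100 ≈ 19.8%

19.8%


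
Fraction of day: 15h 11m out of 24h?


0.6326 (63.26%)

Total minutes: 15×60 + 11 = 911
Day = 24×60 = 1440 minutes
Fraction = 911/1440 ≈ 0.6326
As a percentage: 911/1440 × 100 ≈ 63.26%


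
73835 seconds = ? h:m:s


20h 30m 35s

Hours: 73835 ÷ 3600 = 20 remainder 1835
Minutes: 1835 ÷ 60 = 30 remainder 35
Seconds: 35


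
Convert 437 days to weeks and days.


62 weeks 3 days

Weeks: 437 ÷ 7 = 62 remainder 3


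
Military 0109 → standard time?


Hour: 1
1 < 12 → AM

1:09 AM


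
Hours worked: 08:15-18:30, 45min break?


Total time = (18×60+30) - (8×60+15)
= 1110 - 495 = 615 min
Minus break: 615 - 45 = 570 min
= 9h 30m

9h 30m (570 minutes)


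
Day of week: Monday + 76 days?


Sunday

Start: Monday (index 0)
(0 + 76) mod 7
= 76 mod 7
= 6
Index 6 → Sunday


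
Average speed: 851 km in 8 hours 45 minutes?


97.3 km/h

Distance: 851 km
Time: 8h 45m = 525 min = 525/60 = 35/4 hours
Speed = 851 ÷ (35/4) = 851 × 4 / 35 = 3404/35 ≈ 97.3 km/h


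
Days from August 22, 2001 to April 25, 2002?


From August 22, 2001 to April 25, 2002
Rest of August 2001: 31 - 22 = 9
Full months: September 30, October 31, November 30, December 31, January 31, February 2002 28, March 31
Days into April 2002: 25
Total = 9 + 30 + 31 + 30 + 31 + 31 + 28 + 31 + 25 = 246 days

246 days


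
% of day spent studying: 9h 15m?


38.5%

Time: 555 minutes
Day: 1440 minutes
Percentage = (555/1440) × 100 ≈ 38.5%


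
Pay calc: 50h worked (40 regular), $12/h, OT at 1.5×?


$660.00

Regular: 40h × $12 = $480.00
Overtime: 50 - 40 = 10h
OT pay: 10h × $12 × 1.5 = $180.00
Total = $480.00 + $180.00 = $660.00


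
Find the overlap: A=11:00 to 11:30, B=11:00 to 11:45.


Meeting A: 660-690 (in minutes from midnight)
Meeting B: 660-705
Overlap start = max(660, 660) = 660
Overlap end = min(690, 705) = 690
Overlap = max(0, 690 - 660) = 30 min

30 minutes


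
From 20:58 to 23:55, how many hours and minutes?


2h 57m

End time in minutes: 23×60 + 55 = 1435
Start time in minutes: 20×60 + 58 = 1258
Difference = 1435 - 1258 = 177 minutes
= 2 hours 57 minutes


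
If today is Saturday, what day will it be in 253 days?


Sunday

Start: Saturday (index 5)
(5 + 253) mod 7
= 258 mod 7
= 6
Index 6 → Sunday


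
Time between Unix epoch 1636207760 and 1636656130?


448370 seconds (124.5 hours / 5.19 days)

Difference = 1636656130 - 1636207760 = 448370 seconds
In hours: 448370 / 3600 ≈ 124.5
In days: 448370 / 86400 ≈ 5.19


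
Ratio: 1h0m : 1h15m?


Duration 1: 60 minutes
Duration 2: 75 minutes
Ratio = 60:75
GCD = 15
Simplified = 4:5
As a decimal: 4/5 = 0.80

4:5 (0.80)


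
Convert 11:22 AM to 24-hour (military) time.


Input: 11:22 AM
AM hour stays: 11

11:22


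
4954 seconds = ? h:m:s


1h 22m 34s

Hours: 4954 ÷ 3600 = 1 remainder 1354
Minutes: 1354 ÷ 60 = 22 remainder 34
Seconds: 34


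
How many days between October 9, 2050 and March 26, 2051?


168 days

From October 9, 2050 to March 26, 2051
Rest of October 2050: 31 - 9 = 22
Full months: November 30, December 31, January 31, February 2051 28
Days into March 2051: 26
Total = 22 + 30 + 31 + 31 + 28 + 26 = 168 days


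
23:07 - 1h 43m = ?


Start: 1387 minutes from midnight
Subtract: 103 minutes
Remaining: 1387 - 103 = 1284
Hours: 21, Minutes: 24

21:24


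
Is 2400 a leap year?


Yes

Rules: divisible by 4 AND (not by 100 OR by 400)
2400 ÷ 4 = 600 exactly → divisible by 4
2400 ÷ 100 = 24 exactly → divisible by 100
2400 ÷ 400 = 6 exactly → divisible by 400
Divisible by 400 → leap year


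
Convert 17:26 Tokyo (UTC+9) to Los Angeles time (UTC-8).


00:26

Time difference = UTC-8 - UTC+9 = -17 hours
New hour = (17 -17) mod 24
= 0 mod 24 = 0
Minutes unchanged → 00:26


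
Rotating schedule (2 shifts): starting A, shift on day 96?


Shift B

Shifts: A, B
Start: A (index 0)
Day 96: (0 + 96 - 1) mod 2
= 95 mod 2
= 1
Index 1 → shift B


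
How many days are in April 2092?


30 days

Month: April (month 4)
April has 30 days


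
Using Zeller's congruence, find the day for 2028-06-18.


Zeller's congruence:
q=18, m=6, k=28, j=20
h = (18 + ⌊13×7/5⌋ + 28 + ⌊28/4⌋ + ⌊20/4⌋ - 2×20) mod 7
= (18 + 18 + 28 + 7 + 5 - 40) mod 7
= 36 mod 7 = 1
h=1 → Sunday

Sunday


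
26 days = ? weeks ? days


Weeks: 26 ÷ 7 = 3 remainder 5

3 weeks 5 days


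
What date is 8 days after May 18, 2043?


May 26, 2043

Start: May 18, 2043
Add 8 days
May 18 + 8 = May 26, 2043


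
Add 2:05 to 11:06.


Start: 666 minutes from midnight
Add: 125 minutes
Total: 791 minutes
Hours: 791 ÷ 60 = 13 remainder 11

13:11


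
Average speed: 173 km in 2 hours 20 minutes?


74.1 km/h

Distance: 173 km
Time: 2h 20m = 140 min = 140/60 = 7/3 hours
Speed = 173 ÷ (7/3) = 173 × 3 / 7 = 519/7 ≈ 74.1 km/h


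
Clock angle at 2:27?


Hour hand = 2×30 + 27×0.5 = 73.5°
Minute hand = 27×6 = 162°
Difference = |73.5 - 162| = 88.5°

88.5°


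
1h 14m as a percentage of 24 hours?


Total minutes: 1×60 + 14 = 74
Day = 24×60 = 1440 minutes
Fraction = 74/1440 ≈ 0.0514
As a percentage: 74/1440 × 100 ≈ 5.14%

0.0514 (5.14%)


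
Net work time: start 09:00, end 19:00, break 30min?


9h 30m (570 minutes)

Total time = (19×60+0) - (9×60+0)
= 1140 - 540 = 600 min
Minus break: 600 - 30 = 570 min
= 9h 30m


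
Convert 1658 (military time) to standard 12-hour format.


Hour: 16
16 - 12 = 4 → PM

4:58 PM


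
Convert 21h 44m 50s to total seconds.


78290 seconds

Hours: 21 × 3600 = 75600
Minutes: 44 × 60 = 2640
Seconds: 50
Total = 75600 + 2640 + 50 = 78290


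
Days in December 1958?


Month: December (month 12)
December has 31 days

31 days


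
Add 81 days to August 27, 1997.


November 16, 1997

Start: August 27, 1997
Add 81 days
August 27 → September 1: 31 - 27 + 1 = 5 days (81 - 5 = 76 left)
September 1 → October 1: 30 - 1 + 1 = 30 days (76 - 30 = 46 left)
October 1 → November 1: 31 - 1 + 1 = 31 days (46 - 31 = 15 left)
November 1 + 15 = November 16, 1997


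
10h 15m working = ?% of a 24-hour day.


42.7%

Time: 615 minutes
Day: 1440 minutes
Percentage = (615/1440) × 100 ≈ 42.7%


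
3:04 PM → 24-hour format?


15:04

Input: 3:04 PM
PM: 3 + 12 = 15


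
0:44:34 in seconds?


Hours: 0 × 3600 = 0
Minutes: 44 × 60 = 2640
Seconds: 34
Total = 0 + 2640 + 34 = 2674

2674 seconds


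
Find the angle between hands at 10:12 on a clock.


126.0°

Hour hand = 10×30 + 12×0.5 = 306.0°
Minute hand = 12×6 = 72°
Difference = |306.0 - 72| = 234.0°
Since > 180°: 360 - 234.0 = 126.0°


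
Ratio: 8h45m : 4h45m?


Duration 1: 525 minutes
Duration 2: 285 minutes
Ratio = 525:285
GCD = 15
Simplified = 35:19
As a decimal: 35/19 ≈ 1.84

35:19 (1.84)


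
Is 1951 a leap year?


Rules: divisible by 4 AND (not by 100 OR by 400)
1951 ÷ 4 = 487 remainder 3 → not divisible by 4
Not divisible by 4 → not a leap year

No


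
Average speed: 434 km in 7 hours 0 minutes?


Distance: 434 km
Time: 7 hours
Speed = 434 / 7 = 62.0 km/h

62.0 km/h


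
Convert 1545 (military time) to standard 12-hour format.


3:45 PM

Hour: 15
15 - 12 = 3 → PM


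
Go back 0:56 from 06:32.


Start: 392 minutes from midnight
Subtract: 56 minutes
Remaining: 392 - 56 = 336
Hours: 5, Minutes: 36

05:36


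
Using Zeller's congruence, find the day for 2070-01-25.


Saturday

Zeller's congruence:
q=25, m=13, k=69, j=20
h = (25 + ⌊13×14/5⌋ + 69 + ⌊69/4⌋ + ⌊20/4⌋ - 2×20) mod 7
= (25 + 36 + 69 + 17 + 5 - 40) mod 7
= 112 mod 7 = 0
h=0 → Saturday


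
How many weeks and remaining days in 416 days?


Weeks: 416 ÷ 7 = 59 remainder 3

59 weeks 3 days


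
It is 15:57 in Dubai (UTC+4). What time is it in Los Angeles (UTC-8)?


03:57

Time difference = UTC-8 - UTC+4 = -12 hours
New hour = (15 -12) mod 24
= 3 mod 24 = 3
Minutes unchanged → 03:57


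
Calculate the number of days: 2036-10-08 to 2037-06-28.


263 days

From October 8, 2036 to June 28, 2037
Rest of October 2036: 31 - 8 = 23
Full months: November 30, December 31, January 31, February 2037 28, March 31, April 30, May 31
Days into June 2037: 28
Total = 23 + 30 + 31 + 31 + 28 + 31 + 30 + 31 + 28 = 263 days


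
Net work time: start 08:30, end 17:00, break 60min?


7h 30m (450 minutes)

Total time = (17×60+0) - (8×60+30)
= 1020 - 510 = 510 min
Minus break: 510 - 60 = 450 min
= 7h 30m


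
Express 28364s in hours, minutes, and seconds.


Hours: 28364 ÷ 3600 = 7 remainder 3164
Minutes: 3164 ÷ 60 = 52 remainder 44
Seconds: 44

7h 52m 44s


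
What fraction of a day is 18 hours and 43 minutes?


Total minutes: 18×60 + 43 = 1123
Day = 24×60 = 1440 minutes
Fraction = 1123/1440 ≈ 0.7799
As a percentage: 1123/1440 × 100 ≈ 77.99%

0.7799 (77.99%)


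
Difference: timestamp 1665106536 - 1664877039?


Difference = 1665106536 - 1664877039 = 229497 seconds
In hours: 229497 / 3600 ≈ 63.7
In days: 229497 / 86400 ≈ 2.66

229497 seconds (63.7 hours / 2.66 days)


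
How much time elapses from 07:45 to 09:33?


End time in minutes: 9×60 + 33 = 573
Start time in minutes: 7×60 + 45 = 465
Difference = 573 - 465 = 108 minutes
= 1 hours 48 minutes

1h 48m


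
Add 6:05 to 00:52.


06:57

Start: 52 minutes from midnight
Add: 365 minutes
Total: 417 minutes
Hours: 417 ÷ 60 = 6 remainder 57


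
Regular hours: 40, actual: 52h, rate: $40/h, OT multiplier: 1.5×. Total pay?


Regular: 40h × $40 = $1600.00
Overtime: 52 - 40 = 12h
OT pay: 12h × $40 × 1.5 = $720.00
Total = $1600.00 + $720.00 = $2320.00

$2320.00


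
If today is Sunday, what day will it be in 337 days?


Start: Sunday (index 6)
(6 + 337) mod 7
= 343 mod 7
= 0
Index 0 → Monday

Monday


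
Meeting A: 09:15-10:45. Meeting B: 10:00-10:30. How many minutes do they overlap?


Meeting A: 555-645 (in minutes from midnight)
Meeting B: 600-630
Overlap start = max(555, 600) = 600
Overlap end = min(645, 630) = 630
Overlap = max(0, 630 - 600) = 30 min

30 minutes


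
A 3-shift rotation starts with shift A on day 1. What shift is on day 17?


Shifts: A, B, C
Start: A (index 0)
Day 17: (0 + 17 - 1) mod 3
= 16 mod 3
= 1
Index 1 → shift B

Shift B


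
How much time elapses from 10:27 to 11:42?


1h 15m

End time in minutes: 11×60 + 42 = 702
Start time in minutes: 10×60 + 27 = 627
Difference = 702 - 627 = 75 minutes
= 1 hours 15 minutes


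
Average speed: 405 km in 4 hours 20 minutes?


93.5 km/h

Distance: 405 km
Time: 4h 20m = 260 min = 260/60 = 13/3 hours
Speed = 405 ÷ (13/3) = 405 × 3 / 13 = 1215/13 ≈ 93.5 km/h


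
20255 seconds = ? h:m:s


5h 37m 35s

Hours: 20255 ÷ 3600 = 5 remainder 2255
Minutes: 2255 ÷ 60 = 37 remainder 35
Seconds: 35


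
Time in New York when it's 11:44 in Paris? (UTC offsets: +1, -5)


05:44

Time difference = UTC-5 - UTC+1 = -6 hours
New hour = (11 -6) mod 24
= 5 mod 24 = 5
Minutes unchanged → 05:44


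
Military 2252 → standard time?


Hour: 22
22 - 12 = 10 → PM

10:52 PM


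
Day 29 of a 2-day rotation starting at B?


Shift B

Shifts: A, B
Start: B (index 1)
Day 29: (1 + 29 - 1) mod 2
= 29 mod 2
= 1
Index 1 → shift B


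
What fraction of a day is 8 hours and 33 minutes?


0.3563 (35.63%)

Total minutes: 8×60 + 33 = 513
Day = 24×60 = 1440 minutes
Fraction = 513/1440 ≈ 0.3563
As a percentage: 513/1440 × 100 ≈ 35.63%


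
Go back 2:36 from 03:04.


00:28

Start: 184 minutes from midnight
Subtract: 156 minutes
Remaining: 184 - 156 = 28
Hours: 0, Minutes: 28


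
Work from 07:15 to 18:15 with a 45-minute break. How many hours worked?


10h 15m (615 minutes)

Total time = (18×60+15) - (7×60+15)
= 1095 - 435 = 660 min
Minus break: 660 - 45 = 615 min
= 10h 15m


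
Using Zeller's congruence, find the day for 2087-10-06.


Monday

Zeller's congruence:
q=6, m=10, k=87, j=20
h = (6 + ⌊13×11/5⌋ + 87 + ⌊87/4⌋ + ⌊20/4⌋ - 2×20) mod 7
= (6 + 28 + 87 + 21 + 5 - 40) mod 7
= 107 mod 7 = 2
h=2 → Monday


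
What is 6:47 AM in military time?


Input: 6:47 AM
AM hour stays: 6

06:47


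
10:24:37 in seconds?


Hours: 10 × 3600 = 36000
Minutes: 24 × 60 = 1440
Seconds: 37
Total = 36000 + 1440 + 37 = 37477

37477 seconds


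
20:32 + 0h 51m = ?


Start: 1232 minutes from midnight
Add: 51 minutes
Total: 1283 minutes
Hours: 1283 ÷ 60 = 21 remainder 23

21:23


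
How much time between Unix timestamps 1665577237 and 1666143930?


566693 seconds (157.4 hours / 6.56 days)

Difference = 1666143930 - 1665577237 = 566693 seconds
In hours: 566693 / 3600 ≈ 157.4
In days: 566693 / 86400 ≈ 6.56


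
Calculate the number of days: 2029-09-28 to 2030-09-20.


From September 28, 2029 to September 20, 2030
Rest of September 2029: 30 - 28 = 2
Full months: October 31, November 30, December 31, January 31, February 2030 28, March 31, April 30, May 31, June 30, July 31, August 31
Days into September 2030: 20
Total = 2 + 31 + 30 + 31 + 31 + 28 + 31 + 30 + 31 + 30 + 31 + 31 + 20 = 357 days

357 days


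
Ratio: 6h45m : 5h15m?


9:7 (1.29)

Duration 1: 405 minutes
Duration 2: 315 minutes
Ratio = 405:315
GCD = 45
Simplified = 9:7
As a decimal: 9/7 ≈ 1.29


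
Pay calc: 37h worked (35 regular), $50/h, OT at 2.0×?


$1950.00

Regular: 35h × $50 = $1750.00
Overtime: 37 - 35 = 2h
OT pay: 2h × $50 × 2.0 = $200.00
Total = $1750.00 + $200.00 = $1950.00


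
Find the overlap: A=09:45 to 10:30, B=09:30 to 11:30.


Meeting A: 585-630 (in minutes from midnight)
Meeting B: 570-690
Overlap start = max(585, 570) = 585
Overlap end = min(630, 690) = 630
Overlap = max(0, 630 - 585) = 45 min

45 minutes


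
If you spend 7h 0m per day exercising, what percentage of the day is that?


29.2%

Time: 420 minutes
Day: 1440 minutes
Percentage = (420/1440) × 100 ≈ 29.2%


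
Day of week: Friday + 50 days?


Saturday

Start: Friday (index 4)
(4 + 50) mod 7
= 54 mod 7
= 5
Index 5 → Saturday


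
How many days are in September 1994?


Month: September (month 9)
September has 30 days

30 days


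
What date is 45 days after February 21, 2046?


Start: February 21, 2046
Add 45 days
February 21 → March 1: 28 - 21 + 1 = 8 days (45 - 8 = 37 left)
March 1 → April 1: 31 - 1 + 1 = 31 days (37 - 31 = 6 left)
April 1 + 6 = April 7, 2046

April 7, 2046


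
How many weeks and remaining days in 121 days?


17 weeks 2 days

Weeks: 121 ÷ 7 = 17 remainder 2


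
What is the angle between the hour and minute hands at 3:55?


Hour hand = 3×30 + 55×0.5 = 117.5°
Minute hand = 55×6 = 330°
Difference = |117.5 - 330| = 212.5°
Since > 180°: 360 - 212.5 = 147.5°

147.5°


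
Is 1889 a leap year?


Rules: divisible by 4 AND (not by 100 OR by 400)
1889 ÷ 4 = 472 remainder 1 → not divisible by 4
Not divisible by 4 → not a leap year

No


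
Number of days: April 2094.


30 days

Month: April (month 4)
April has 30 days


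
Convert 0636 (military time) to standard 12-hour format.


6:36 AM

Hour: 6
6 < 12 → AM


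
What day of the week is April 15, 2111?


Wednesday

Zeller's congruence:
q=15, m=4, k=11, j=21
h = (15 + ⌊13×5/5⌋ + 11 + ⌊11/4⌋ + ⌊21/4⌋ - 2×21) mod 7
= (15 + 13 + 11 + 2 + 5 - 42) mod 7
= 4 mod 7 = 4
h=4 → Wednesday


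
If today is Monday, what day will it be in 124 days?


Saturday

Start: Monday (index 0)
(0 + 124) mod 7
= 124 mod 7
= 5
Index 5 → Saturday


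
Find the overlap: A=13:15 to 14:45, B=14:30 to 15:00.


15 minutes

Meeting A: 795-885 (in minutes from midnight)
Meeting B: 870-900
Overlap start = max(795, 870) = 870
Overlap end = min(885, 900) = 885
Overlap = max(0, 885 - 870) = 15 min


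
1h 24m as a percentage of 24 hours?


0.0583 (5.83%)

Total minutes: 1×60 + 24 = 84
Day = 24×60 = 1440 minutes
Fraction = 84/1440 ≈ 0.0583
As a percentage: 84/1440 × 100 ≈ 5.83%


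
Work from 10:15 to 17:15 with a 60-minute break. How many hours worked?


Total time = (17×60+15) - (10×60+15)
= 1035 - 615 = 420 min
Minus break: 420 - 60 = 360 min
= 6h 0m

6h 0m (360 minutes)


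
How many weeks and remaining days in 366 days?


52 weeks 2 days

Weeks: 366 ÷ 7 = 52 remainder 2


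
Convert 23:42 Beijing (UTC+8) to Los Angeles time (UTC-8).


07:42

Time difference = UTC-8 - UTC+8 = -16 hours
New hour = (23 -16) mod 24
= 7 mod 24 = 7
Minutes unchanged → 07:42


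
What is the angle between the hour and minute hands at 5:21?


Hour hand = 5×30 + 21×0.5 = 160.5°
Minute hand = 21×6 = 126°
Difference = |160.5 - 126| = 34.5°

34.5°


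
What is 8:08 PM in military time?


20:08

Input: 8:08 PM
PM: 8 + 12 = 20


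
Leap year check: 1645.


Rules: divisible by 4 AND (not by 100 OR by 400)
1645 ÷ 4 = 411 remainder 1 → not divisible by 4
Not divisible by 4 → not a leap year

No


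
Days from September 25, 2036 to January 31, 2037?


128 days

From September 25, 2036 to January 31, 2037
Rest of September 2036: 30 - 25 = 5
Full months: October 31, November 30, December 31
Days into January 2037: 31
Total = 5 + 31 + 30 + 31 + 31 = 128 days


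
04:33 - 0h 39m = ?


Start: 273 minutes from midnight
Subtract: 39 minutes
Remaining: 273 - 39 = 234
Hours: 3, Minutes: 54

03:54


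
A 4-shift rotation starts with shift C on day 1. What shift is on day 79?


Shift A

Shifts: A, B, C, D
Start: C (index 2)
Day 79: (2 + 79 - 1) mod 4
= 80 mod 4
= 0
Index 0 → shift A


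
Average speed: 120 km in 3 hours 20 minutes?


36.0 km/h

Distance: 120 km
Time: 3h 20m = 200 min = 200/60 = 10/3 hours
Speed = 120 ÷ (10/3) = 120 × 3 / 10 = 360/10 = 36.0 km/h


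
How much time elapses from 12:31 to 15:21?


2h 50m

End time in minutes: 15×60 + 21 = 921
Start time in minutes: 12×60 + 31 = 751
Difference = 921 - 751 = 170 minutes
= 2 hours 50 minutes


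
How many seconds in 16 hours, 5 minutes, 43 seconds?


57943 seconds

Hours: 16 × 3600 = 57600
Minutes: 5 × 60 = 300
Seconds: 43
Total = 57600 + 300 + 43 = 57943


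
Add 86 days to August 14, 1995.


Start: August 14, 1995
Add 86 days
August 14 → September 1: 31 - 14 + 1 = 18 days (86 - 18 = 68 left)
September 1 → October 1: 30 - 1 + 1 = 30 days (68 - 30 = 38 left)
October 1 → November 1: 31 - 1 + 1 = 31 days (38 - 31 = 7 left)
November 1 + 7 = November 8, 1995

November 8, 1995


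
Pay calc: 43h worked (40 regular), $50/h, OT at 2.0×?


$2300.00

Regular: 40h × $50 = $2000.00
Overtime: 43 - 40 = 3h
OT pay: 3h × $50 × 2.0 = $300.00
Total = $2000.00 + $300.00 = $2300.00


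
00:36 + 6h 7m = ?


06:43

Start: 36 minutes from midnight
Add: 367 minutes
Total: 403 minutes
Hours: 403 ÷ 60 = 6 remainder 43


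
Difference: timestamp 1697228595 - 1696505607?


Difference = 1697228595 - 1696505607 = 722988 seconds
In hours: 722988 / 3600 ≈ 200.8
In days: 722988 / 86400 ≈ 8.37

722988 seconds (200.8 hours / 8.37 days)


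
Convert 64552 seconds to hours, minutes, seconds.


17h 55m 52s

Hours: 64552 ÷ 3600 = 17 remainder 3352
Minutes: 3352 ÷ 60 = 55 remainder 52
Seconds: 52


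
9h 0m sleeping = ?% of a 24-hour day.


Time: 540 minutes
Day: 1440 minutes
Percentage = (540/1440) × 100 = 37.5%

37.5%


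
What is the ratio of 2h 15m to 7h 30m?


3:10 (0.30)

Duration 1: 135 minutes
Duration 2: 450 minutes
Ratio = 135:450
GCD = 45
Simplified = 3:10
As a decimal: 3/10 = 0.30


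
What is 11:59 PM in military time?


23:59

Input: 11:59 PM
PM: 11 + 12 = 23


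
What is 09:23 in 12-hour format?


Hour: 9
9 < 12 → AM

9:23 AM


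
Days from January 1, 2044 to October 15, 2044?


From January 1, 2044 to October 15, 2044
Rest of January 2044: 31 - 1 = 30
Full months: February 2044 29, March 31, April 30, May 31, June 30, July 31, August 31, September 30
Days into October 2044: 15
Total = 30 + 29 + 31 + 30 + 31 + 30 + 31 + 31 + 30 + 15 = 288 days

288 days


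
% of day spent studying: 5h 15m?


21.9%

Time: 315 minutes
Day: 1440 minutes
Percentage = (315/1440) × 100 ≈ 21.9%


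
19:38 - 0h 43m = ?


18:55

Start: 1178 minutes from midnight
Subtract: 43 minutes
Remaining: 1178 - 43 = 1135
Hours: 18, Minutes: 55


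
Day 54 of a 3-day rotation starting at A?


Shift C

Shifts: A, B, C
Start: A (index 0)
Day 54: (0 + 54 - 1) mod 3
= 53 mod 3
= 2
Index 2 → shift C


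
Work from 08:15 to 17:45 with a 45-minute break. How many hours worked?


8h 45m (525 minutes)

Total time = (17×60+45) - (8×60+15)
= 1065 - 495 = 570 min
Minus break: 570 - 45 = 525 min
= 8h 45m


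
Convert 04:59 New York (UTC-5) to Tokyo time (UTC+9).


18:59

Time difference = UTC+9 - UTC-5 = +14 hours
New hour = (4 + 14) mod 24
= 18 mod 24 = 18
Minutes unchanged → 18:59


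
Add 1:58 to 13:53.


Start: 833 minutes from midnight
Add: 118 minutes
Total: 951 minutes
Hours: 951 ÷ 60 = 15 remainder 51

15:51


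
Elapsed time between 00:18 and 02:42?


End time in minutes: 2×60 + 42 = 162
Start time in minutes: 0×60 + 18 = 18
Difference = 162 - 18 = 144 minutes
= 2 hours 24 minutes

2h 24m
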